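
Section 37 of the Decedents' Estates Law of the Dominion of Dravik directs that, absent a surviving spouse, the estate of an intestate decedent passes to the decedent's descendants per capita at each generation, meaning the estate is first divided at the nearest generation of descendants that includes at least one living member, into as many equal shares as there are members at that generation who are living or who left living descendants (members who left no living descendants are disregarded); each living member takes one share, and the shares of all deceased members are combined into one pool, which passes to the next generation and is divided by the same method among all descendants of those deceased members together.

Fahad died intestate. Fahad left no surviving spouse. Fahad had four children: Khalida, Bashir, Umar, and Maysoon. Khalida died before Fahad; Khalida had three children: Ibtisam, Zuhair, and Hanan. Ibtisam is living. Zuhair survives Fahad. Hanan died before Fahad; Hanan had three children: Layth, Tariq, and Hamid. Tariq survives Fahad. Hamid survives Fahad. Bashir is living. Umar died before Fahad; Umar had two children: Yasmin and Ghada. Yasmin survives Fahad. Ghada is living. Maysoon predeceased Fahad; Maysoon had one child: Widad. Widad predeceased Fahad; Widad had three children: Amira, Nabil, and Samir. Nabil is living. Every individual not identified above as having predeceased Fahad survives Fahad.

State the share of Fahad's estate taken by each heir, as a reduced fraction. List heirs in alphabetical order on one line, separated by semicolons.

Amira 1/24; Bashir 1/4; Ghada 1/8; Hamid 1/24; Ibtisam 1/8; Layth 1/24; Nabil 1/24; Samir 1/24; Tariq 1/24; Yasmin 1/8; Zuhair 1/8

There is no surviving spouse, so the entire estate passes to Fahad's descendants per capita at each generation.
At generation 1 (Khalida, Bashir, Umar, Maysoon) there are 4 shares of (1)/4 = 1/4 each.
Living: Bashir — each takes 1/4.
Deceased: Khalida, Umar, and Maysoon. Their combined 3/4 is pooled and carried to generation 2.
At generation 2 (Ibtisam, Zuhair, Hanan, Yasmin, Ghada, Widad) there are 6 shares of (3/4)/6 = 1/8 each.
Living: Ibtisam, Zuhair, Yasmin, and Ghada — each takes 1/8.
Deceased: Hanan and Widad. Their combined 1/4 is pooled and carried to generation 3.
At generation 3 (Layth, Tariq, Hamid, Amira, Nabil, Samir) there are 6 shares of (1/4)/6 = 1/24 each.
Living: Layth, Tariq, Hamid, Amira, Nabil, and Samir — each takes 1/24.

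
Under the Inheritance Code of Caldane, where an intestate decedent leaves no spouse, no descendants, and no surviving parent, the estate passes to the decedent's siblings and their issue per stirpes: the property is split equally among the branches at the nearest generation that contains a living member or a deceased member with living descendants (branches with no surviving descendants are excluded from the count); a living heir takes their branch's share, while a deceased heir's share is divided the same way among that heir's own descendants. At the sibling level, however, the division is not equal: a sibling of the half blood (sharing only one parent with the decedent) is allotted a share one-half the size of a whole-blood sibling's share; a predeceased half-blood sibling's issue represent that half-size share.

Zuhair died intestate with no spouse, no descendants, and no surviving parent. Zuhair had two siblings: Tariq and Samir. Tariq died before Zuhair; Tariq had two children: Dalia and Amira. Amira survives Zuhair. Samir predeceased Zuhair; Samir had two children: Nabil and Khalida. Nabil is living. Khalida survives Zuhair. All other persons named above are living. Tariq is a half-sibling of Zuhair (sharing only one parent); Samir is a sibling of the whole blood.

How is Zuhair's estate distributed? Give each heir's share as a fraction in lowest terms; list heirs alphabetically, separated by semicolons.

No spouse, descendants, or parent survives, so the estate passes to Zuhair's siblings per stirpes.
Half-blood siblings count for one-half the weight of whole-blood siblings at the initial division.
Dividing 1 in proportion to weights (total weight 3/2): Tariq (weight 1/2) → 1/3; Samir (weight 1) → 2/3.
Tariq predeceased; the 1/3 allotted to Tariq's branch passes to Tariq's issue by representation.
The 1/3 is divided into 2 equal shares of 1/6 among Dalia, Amira.
Dalia is living and takes 1/6.
Amira is living and takes 1/6.
Samir predeceased; the 2/3 allotted to Samir's branch passes to Samir's issue by representation.
The 2/3 is divided into 2 equal shares of 1/3 among Nabil, Khalida.
Nabil is living and takes 1/3.
Khalida is living and takes 1/3.

Amira 1/6; Dalia 1/6; Khalida 1/3; Nabil 1/3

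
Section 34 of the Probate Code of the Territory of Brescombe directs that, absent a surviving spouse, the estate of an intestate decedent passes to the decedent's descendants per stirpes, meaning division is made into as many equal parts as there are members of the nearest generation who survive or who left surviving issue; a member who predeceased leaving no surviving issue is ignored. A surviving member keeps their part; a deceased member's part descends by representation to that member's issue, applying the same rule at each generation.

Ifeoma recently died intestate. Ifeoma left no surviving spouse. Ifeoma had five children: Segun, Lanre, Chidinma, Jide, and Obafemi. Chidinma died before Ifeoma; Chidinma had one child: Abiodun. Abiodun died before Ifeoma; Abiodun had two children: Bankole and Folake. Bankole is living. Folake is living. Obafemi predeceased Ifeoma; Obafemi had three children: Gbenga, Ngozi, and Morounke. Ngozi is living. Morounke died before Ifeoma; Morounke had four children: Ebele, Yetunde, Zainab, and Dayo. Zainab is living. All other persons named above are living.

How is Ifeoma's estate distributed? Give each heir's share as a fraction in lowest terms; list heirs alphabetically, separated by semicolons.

Bankole 1/10; Dayo 1/60; Ebele 1/60; Folake 1/10; Gbenga 1/15; Jide 1/5; Lanre 1/5; Ngozi 1/15; Segun 1/5; Yetunde 1/60; Zainab 1/60

There is no surviving spouse, so the entire estate passes to Ifeoma's descendants per stirpes.
The estate is divided into 5 equal shares of 1/5 among Segun, Lanre, Chidinma, Jide, Obafemi.
Segun is living and takes 1/5.
Lanre is living and takes 1/5.
Chidinma predeceased; the 1/5 allotted to Chidinma's branch passes to Chidinma's issue by representation.
Abiodun's line is the sole branch at this level, so the full 1/5 passes to Abiodun's issue by representation.
The 1/5 is divided into 2 equal shares of 1/10 among Bankole, Folake.
Bankole is living and takes 1/10.
Folake is living and takes 1/10.
Jide is living and takes 1/5.
Obafemi predeceased; the 1/5 allotted to Obafemi's branch passes to Obafemi's issue by representation.
The 1/5 is divided into 3 equal shares of 1/15 among Gbenga, Ngozi, Morounke.
Gbenga is living and takes 1/15.
Ngozi is living and takes 1/15.
Morounke predeceased; the 1/15 allotted to Morounke's branch passes to Morounke's issue by representation.
The 1/15 is divided into 4 equal shares of 1/60 among Ebele, Yetunde, Zainab, Dayo.
Ebele is living and takes 1/60.
Yetunde is living and takes 1/60.
Zainab is living and takes 1/60.
Dayo is living and takes 1/60.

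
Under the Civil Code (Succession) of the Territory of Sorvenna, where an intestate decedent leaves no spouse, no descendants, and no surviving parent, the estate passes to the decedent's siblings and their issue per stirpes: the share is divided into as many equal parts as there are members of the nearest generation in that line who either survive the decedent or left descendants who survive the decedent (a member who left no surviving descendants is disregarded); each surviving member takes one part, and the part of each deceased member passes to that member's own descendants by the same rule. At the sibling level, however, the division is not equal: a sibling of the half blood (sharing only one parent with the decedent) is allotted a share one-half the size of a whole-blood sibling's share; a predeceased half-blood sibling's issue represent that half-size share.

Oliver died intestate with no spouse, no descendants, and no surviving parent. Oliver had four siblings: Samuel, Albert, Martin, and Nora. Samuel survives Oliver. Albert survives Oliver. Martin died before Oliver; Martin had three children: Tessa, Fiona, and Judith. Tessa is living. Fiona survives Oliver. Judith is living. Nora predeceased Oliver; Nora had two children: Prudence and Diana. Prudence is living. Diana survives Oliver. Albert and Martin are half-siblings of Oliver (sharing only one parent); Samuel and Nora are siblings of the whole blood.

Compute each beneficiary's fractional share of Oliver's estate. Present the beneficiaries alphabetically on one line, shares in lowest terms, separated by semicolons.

Albert 1/6; Diana 1/6; Fiona 1/18; Judith 1/18; Prudence 1/6; Samuel 1/3; Tessa 1/18

No spouse, descendants, or parent survives, so the estate passes to Oliver's siblings per stirpes.
Half-blood siblings count for one-half the weight of whole-blood siblings at the initial division.
Dividing 1 in proportion to weights (total weight 3): Samuel (weight 1) → 1/3; Albert (weight 1/2) → 1/6; Martin (weight 1/2) → 1/6; Nora (weight 1) → 1/3.
Samuel is living and takes 1/3.
Albert is living and takes 1/6.
Martin predeceased; the 1/6 allotted to Martin's branch passes to Martin's issue by representation.
The 1/6 is divided into 3 equal shares of 1/18 among Tessa, Fiona, Judith.
Tessa is living and takes 1/18.
Fiona is living and takes 1/18.
Judith is living and takes 1/18.
Nora predeceased; the 1/3 allotted to Nora's branch passes to Nora's issue by representation.
The 1/3 is divided into 2 equal shares of 1/6 among Prudence, Diana.
Prudence is living and takes 1/6.
Diana is living and takes 1/6.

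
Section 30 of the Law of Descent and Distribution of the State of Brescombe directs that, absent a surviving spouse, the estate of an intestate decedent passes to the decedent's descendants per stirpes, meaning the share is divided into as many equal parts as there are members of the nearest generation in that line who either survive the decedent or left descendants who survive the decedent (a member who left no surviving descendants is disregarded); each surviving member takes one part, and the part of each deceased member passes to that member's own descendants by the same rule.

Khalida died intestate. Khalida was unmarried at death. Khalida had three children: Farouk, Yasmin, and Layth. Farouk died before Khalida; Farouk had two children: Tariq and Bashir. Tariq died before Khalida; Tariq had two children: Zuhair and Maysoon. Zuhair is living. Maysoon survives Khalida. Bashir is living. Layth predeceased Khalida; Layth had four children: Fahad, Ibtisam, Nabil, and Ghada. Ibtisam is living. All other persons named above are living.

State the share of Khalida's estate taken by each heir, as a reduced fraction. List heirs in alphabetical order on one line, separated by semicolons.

Bashir 1/6; Fahad 1/12; Ghada 1/12; Ibtisam 1/12; Maysoon 1/12; Nabil 1/12; Yasmin 1/3; Zuhair 1/12

There is no surviving spouse, so the entire estate passes to Khalida's descendants per stirpes.
The estate is divided into 3 equal shares of 1/3 among Farouk, Yasmin, Layth.
Farouk predeceased; the 1/3 allotted to Farouk's branch passes to Farouk's issue by representation.
The 1/3 is divided into 2 equal shares of 1/6 among Tariq, Bashir.
Tariq predeceased; the 1/6 allotted to Tariq's branch passes to Tariq's issue by representation.
The 1/6 is divided into 2 equal shares of 1/12 among Zuhair, Maysoon.
Zuhair is living and takes 1/12.
Maysoon is living and takes 1/12.
Bashir is living and takes 1/6.
Yasmin is living and takes 1/3.
Layth predeceased; the 1/3 allotted to Layth's branch passes to Layth's issue by representation.
The 1/3 is divided into 4 equal shares of 1/12 among Fahad, Ibtisam, Nabil, Ghada.
Fahad is living and takes 1/12.
Ibtisam is living and takes 1/12.
Nabil is living and takes 1/12.
Ghada is living and takes 1/12.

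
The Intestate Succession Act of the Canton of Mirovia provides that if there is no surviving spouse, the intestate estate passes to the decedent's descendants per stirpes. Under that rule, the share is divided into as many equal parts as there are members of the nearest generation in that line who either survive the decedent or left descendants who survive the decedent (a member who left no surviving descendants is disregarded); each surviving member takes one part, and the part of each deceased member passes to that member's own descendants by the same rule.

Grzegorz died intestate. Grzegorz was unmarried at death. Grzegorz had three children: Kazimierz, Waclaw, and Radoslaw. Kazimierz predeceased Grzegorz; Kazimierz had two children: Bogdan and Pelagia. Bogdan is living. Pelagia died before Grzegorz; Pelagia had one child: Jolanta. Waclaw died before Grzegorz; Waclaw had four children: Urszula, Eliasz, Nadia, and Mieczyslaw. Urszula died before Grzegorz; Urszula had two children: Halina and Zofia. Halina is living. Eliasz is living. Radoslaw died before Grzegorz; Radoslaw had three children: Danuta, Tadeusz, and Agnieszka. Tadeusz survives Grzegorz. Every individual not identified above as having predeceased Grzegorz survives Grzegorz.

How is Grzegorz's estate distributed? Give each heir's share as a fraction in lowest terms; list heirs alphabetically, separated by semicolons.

There is no surviving spouse, so the entire estate passes to Grzegorz's descendants per stirpes.
The estate is divided into 3 equal shares of 1/3 among Kazimierz, Waclaw, Radoslaw.
Kazimierz predeceased; the 1/3 allotted to Kazimierz's branch passes to Kazimierz's issue by representation.
The 1/3 is divided into 2 equal shares of 1/6 among Bogdan, Pelagia.
Bogdan is living and takes 1/6.
Pelagia predeceased; the 1/6 allotted to Pelagia's branch passes to Pelagia's issue by representation.
Jolanta is the sole taker at this level and receives the full 1/6.
Waclaw predeceased; the 1/3 allotted to Waclaw's branch passes to Waclaw's issue by representation.
The 1/3 is divided into 4 equal shares of 1/12 among Urszula, Eliasz, Nadia, Mieczyslaw.
Urszula predeceased; the 1/12 allotted to Urszula's branch passes to Urszula's issue by representation.
The 1/12 is divided into 2 equal shares of 1/24 among Halina, Zofia.
Halina is living and takes 1/24.
Zofia is living and takes 1/24.
Eliasz is living and takes 1/12.
Nadia is living and takes 1/12.
Mieczyslaw is living and takes 1/12.
Radoslaw predeceased; the 1/3 allotted to Radoslaw's branch passes to Radoslaw's issue by representation.
The 1/3 is divided into 3 equal shares of 1/9 among Danuta, Tadeusz, Agnieszka.
Danuta is living and takes 1/9.
Tadeusz is living and takes 1/9.
Agnieszka is living and takes 1/9.

Agnieszka 1/9; Bogdan 1/6; Danuta 1/9; Eliasz 1/12; Halina 1/24; Jolanta 1/6; Mieczyslaw 1/12; Nadia 1/12; Tadeusz 1/9; Zofia 1/24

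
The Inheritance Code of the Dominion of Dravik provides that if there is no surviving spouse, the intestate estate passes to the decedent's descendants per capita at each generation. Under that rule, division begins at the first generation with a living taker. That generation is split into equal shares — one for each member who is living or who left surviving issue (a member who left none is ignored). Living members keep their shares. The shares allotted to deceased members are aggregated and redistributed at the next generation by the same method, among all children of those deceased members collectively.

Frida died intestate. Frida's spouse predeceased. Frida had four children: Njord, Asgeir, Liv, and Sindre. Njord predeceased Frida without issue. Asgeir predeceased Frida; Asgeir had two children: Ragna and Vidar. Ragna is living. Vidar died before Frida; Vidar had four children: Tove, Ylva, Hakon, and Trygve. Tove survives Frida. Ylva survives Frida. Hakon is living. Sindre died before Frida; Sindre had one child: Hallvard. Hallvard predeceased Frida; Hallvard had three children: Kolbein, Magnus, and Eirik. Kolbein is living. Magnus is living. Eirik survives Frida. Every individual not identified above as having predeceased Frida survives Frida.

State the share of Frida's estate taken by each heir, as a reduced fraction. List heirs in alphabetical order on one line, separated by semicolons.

There is no surviving spouse, so the entire estate passes to Frida's descendants per capita at each generation.
At generation 1 (Asgeir, Liv, Sindre) there are 3 shares of (1)/3 = 1/3 each.
Living: Liv — each takes 1/3.
Deceased: Asgeir and Sindre. Their combined 2/3 is pooled and carried to generation 2.
At generation 2 (Ragna, Vidar, Hallvard) there are 3 shares of (2/3)/3 = 2/9 each.
Living: Ragna — each takes 2/9.
Deceased: Vidar and Hallvard. Their combined 4/9 is pooled and carried to generation 3.
At generation 3 (Tove, Ylva, Hakon, Trygve, Kolbein, Magnus, Eirik) there are 7 shares of (4/9)/7 = 4/63 each.
Living: Tove, Ylva, Hakon, Trygve, Kolbein, Magnus, and Eirik — each takes 4/63.

Eirik 4/63; Hakon 4/63; Kolbein 4/63; Liv 1/3; Magnus 4/63; Ragna 2/9; Tove 4/63; Trygve 4/63; Ylva 4/63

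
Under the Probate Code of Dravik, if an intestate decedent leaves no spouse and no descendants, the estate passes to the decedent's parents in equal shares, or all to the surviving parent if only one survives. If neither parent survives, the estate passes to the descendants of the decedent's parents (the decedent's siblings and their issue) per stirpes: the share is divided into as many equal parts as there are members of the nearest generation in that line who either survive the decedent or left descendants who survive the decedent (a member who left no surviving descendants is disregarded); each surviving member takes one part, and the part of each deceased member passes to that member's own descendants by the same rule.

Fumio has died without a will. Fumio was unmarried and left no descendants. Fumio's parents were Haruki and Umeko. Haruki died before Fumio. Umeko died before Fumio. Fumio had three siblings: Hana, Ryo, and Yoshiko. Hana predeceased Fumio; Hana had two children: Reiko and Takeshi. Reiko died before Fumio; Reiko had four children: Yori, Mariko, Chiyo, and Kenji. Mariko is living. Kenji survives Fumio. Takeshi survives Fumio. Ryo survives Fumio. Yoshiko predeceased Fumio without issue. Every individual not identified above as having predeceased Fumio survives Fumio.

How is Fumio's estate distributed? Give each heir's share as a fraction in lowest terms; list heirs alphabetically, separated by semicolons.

Neither parent survives and there are no descendants, so the estate passes to Fumio's siblings and their issue per stirpes.
Yoshiko left no surviving issue, so that branch lapses and is disregarded.
The estate is divided into 2 equal shares of 1/2 among Hana, Ryo.
Hana predeceased; the 1/2 allotted to Hana's branch passes to Hana's issue by representation.
The 1/2 is divided into 2 equal shares of 1/4 among Reiko, Takeshi.
Reiko predeceased; the 1/4 allotted to Reiko's branch passes to Reiko's issue by representation.
The 1/4 is divided into 4 equal shares of 1/16 among Yori, Mariko, Chiyo, Kenji.
Yori is living and takes 1/16.
Mariko is living and takes 1/16.
Chiyo is living and takes 1/16.
Kenji is living and takes 1/16.
Takeshi is living and takes 1/4.
Ryo is living and takes 1/2.

Chiyo 1/16; Kenji 1/16; Mariko 1/16; Ryo 1/2; Takeshi 1/4; Yori 1/16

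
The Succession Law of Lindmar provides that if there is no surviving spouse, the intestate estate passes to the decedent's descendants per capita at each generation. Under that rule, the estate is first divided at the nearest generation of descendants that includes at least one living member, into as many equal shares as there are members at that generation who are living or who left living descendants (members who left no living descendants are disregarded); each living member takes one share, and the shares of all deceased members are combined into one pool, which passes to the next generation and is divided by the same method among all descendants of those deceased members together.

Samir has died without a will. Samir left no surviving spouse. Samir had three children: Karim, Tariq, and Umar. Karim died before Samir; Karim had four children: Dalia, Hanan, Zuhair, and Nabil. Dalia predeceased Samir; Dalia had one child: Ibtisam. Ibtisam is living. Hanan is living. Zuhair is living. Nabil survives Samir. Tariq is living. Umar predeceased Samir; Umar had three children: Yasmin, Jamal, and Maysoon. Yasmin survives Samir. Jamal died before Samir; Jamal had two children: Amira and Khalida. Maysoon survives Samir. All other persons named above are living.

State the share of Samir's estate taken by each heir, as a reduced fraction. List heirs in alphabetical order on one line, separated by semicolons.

There is no surviving spouse, so the entire estate passes to Samir's descendants per capita at each generation.
At generation 1 (Karim, Tariq, Umar) there are 3 shares of (1)/3 = 1/3 each.
Living: Tariq — each takes 1/3.
Deceased: Karim and Umar. Their combined 2/3 is pooled and carried to generation 2.
At generation 2 (Dalia, Hanan, Zuhair, Nabil, Yasmin, Jamal, Maysoon) there are 7 shares of (2/3)/7 = 2/21 each.
Living: Hanan, Zuhair, Nabil, Yasmin, and Maysoon — each takes 2/21.
Deceased: Dalia and Jamal. Their combined 4/21 is pooled and carried to generation 3.
At generation 3 (Ibtisam, Amira, Khalida) there are 3 shares of (4/21)/3 = 4/63 each.
Living: Ibtisam, Amira, and Khalida — each takes 4/63.

Amira 4/63; Hanan 2/21; Ibtisam 4/63; Khalida 4/63; Maysoon 2/21; Nabil 2/21; Tariq 1/3; Yasmin 2/21; Zuhair 2/21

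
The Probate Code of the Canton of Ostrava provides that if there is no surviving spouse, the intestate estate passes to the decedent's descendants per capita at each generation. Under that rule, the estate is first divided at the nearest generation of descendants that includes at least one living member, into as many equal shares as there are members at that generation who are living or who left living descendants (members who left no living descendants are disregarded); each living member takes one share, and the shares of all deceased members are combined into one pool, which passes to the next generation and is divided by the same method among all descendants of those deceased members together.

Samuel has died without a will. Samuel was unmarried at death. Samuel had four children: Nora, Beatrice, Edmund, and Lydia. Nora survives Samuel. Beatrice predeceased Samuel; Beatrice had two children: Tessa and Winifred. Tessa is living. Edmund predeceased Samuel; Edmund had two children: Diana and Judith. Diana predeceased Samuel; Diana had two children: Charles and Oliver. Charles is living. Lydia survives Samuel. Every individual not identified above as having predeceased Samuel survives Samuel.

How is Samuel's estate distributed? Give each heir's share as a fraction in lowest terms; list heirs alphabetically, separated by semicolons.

There is no surviving spouse, so the entire estate passes to Samuel's descendants per capita at each generation.
At generation 1 (Nora, Beatrice, Edmund, Lydia) there are 4 shares of (1)/4 = 1/4 each.
Living: Nora and Lydia — each takes 1/4.
Deceased: Beatrice and Edmund. Their combined 1/2 is pooled and carried to generation 2.
At generation 2 (Tessa, Winifred, Diana, Judith) there are 4 shares of (1/2)/4 = 1/8 each.
Living: Tessa, Winifred, and Judith — each takes 1/8.
Deceased: Diana. That 1/8 share is carried to generation 3.
At generation 3 (Charles, Oliver) there are 2 shares of (1/8)/2 = 1/16 each.
Living: Charles and Oliver — each takes 1/16.

Charles 1/16; Judith 1/8; Lydia 1/4; Nora 1/4; Oliver 1/16; Tessa 1/8; Winifred 1/8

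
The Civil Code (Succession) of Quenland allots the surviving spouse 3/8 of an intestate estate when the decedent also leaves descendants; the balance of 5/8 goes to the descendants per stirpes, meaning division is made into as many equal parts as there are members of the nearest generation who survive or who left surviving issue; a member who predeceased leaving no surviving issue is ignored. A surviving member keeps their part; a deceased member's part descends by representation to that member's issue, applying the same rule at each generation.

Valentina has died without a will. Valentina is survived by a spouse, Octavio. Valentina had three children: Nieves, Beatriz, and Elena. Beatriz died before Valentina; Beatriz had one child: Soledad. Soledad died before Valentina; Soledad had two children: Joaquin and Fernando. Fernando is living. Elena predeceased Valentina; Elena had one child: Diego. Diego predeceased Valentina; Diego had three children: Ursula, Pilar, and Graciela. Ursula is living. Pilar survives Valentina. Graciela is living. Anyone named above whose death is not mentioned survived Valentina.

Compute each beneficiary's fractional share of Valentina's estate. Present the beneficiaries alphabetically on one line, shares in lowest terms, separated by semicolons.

Fernando 5/48; Graciela 5/72; Joaquin 5/48; Nieves 5/24; Octavio 3/8; Pilar 5/72; Ursula 5/72

Octavio, as surviving spouse, takes 3/8.
The remaining 5/8 passes to Valentina's descendants per stirpes.
The 5/8 is divided into 3 equal shares of 5/24 among Nieves, Beatriz, Elena.
Nieves is living and takes 5/24.
Beatriz predeceased; the 5/24 allotted to Beatriz's branch passes to Beatriz's issue by representation.
Soledad's line is the sole branch at this level, so the full 5/24 passes to Soledad's issue by representation.
The 5/24 is divided into 2 equal shares of 5/48 among Joaquin, Fernando.
Joaquin is living and takes 5/48.
Fernando is living and takes 5/48.
Elena predeceased; the 5/24 allotted to Elena's branch passes to Elena's issue by representation.
Diego's line is the sole branch at this level, so the full 5/24 passes to Diego's issue by representation.
The 5/24 is divided into 3 equal shares of 5/72 among Ursula, Pilar, Graciela.
Ursula is living and takes 5/72.
Pilar is living and takes 5/72.
Graciela is living and takes 5/72.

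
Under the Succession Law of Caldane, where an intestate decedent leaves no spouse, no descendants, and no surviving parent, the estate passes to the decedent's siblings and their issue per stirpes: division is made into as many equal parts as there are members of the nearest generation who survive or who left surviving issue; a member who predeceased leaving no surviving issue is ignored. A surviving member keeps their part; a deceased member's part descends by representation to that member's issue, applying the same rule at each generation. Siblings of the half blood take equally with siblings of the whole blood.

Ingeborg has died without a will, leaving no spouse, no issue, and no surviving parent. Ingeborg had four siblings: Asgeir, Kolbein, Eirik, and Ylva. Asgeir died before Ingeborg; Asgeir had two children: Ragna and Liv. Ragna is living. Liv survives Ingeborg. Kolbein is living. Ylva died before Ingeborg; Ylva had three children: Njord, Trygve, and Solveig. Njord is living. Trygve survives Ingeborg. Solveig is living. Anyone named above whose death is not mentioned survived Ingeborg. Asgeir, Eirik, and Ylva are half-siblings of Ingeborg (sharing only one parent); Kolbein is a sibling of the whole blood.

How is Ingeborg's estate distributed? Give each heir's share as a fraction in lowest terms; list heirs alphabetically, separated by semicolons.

No spouse, descendants, or parent survives, so the estate passes to Ingeborg's siblings per stirpes.
Half-blood and whole-blood siblings take equally under the stated rule.
The estate is divided into 4 equal shares of 1/4 among Asgeir, Kolbein, Eirik, Ylva.
Asgeir predeceased; the 1/4 allotted to Asgeir's branch passes to Asgeir's issue by representation.
The 1/4 is divided into 2 equal shares of 1/8 among Ragna, Liv.
Ragna is living and takes 1/8.
Liv is living and takes 1/8.
Kolbein is living and takes 1/4.
Eirik is living and takes 1/4.
Ylva predeceased; the 1/4 allotted to Ylva's branch passes to Ylva's issue by representation.
The 1/4 is divided into 3 equal shares of 1/12 among Njord, Trygve, Solveig.
Njord is living and takes 1/12.
Trygve is living and takes 1/12.
Solveig is living and takes 1/12.

Eirik 1/4; Kolbein 1/4; Liv 1/8; Njord 1/12; Ragna 1/8; Solveig 1/12; Trygve 1/12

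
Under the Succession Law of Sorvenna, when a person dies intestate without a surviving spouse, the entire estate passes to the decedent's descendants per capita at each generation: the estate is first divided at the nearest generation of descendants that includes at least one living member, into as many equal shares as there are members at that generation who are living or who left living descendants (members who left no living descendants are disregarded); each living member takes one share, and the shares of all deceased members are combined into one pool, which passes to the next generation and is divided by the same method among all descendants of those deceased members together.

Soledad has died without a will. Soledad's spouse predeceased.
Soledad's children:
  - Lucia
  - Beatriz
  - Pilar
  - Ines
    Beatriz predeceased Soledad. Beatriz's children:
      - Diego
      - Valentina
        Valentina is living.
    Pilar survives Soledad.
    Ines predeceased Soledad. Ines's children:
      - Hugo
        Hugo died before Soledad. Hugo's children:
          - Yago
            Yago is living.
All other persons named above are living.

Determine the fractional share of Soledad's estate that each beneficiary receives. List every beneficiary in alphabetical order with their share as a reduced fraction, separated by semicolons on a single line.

There is no surviving spouse, so the entire estate passes to Soledad's descendants per capita at each generation.
At generation 1 (Lucia, Beatriz, Pilar, Ines) there are 4 shares of (1)/4 = 1/4 each.
Living: Lucia and Pilar — each takes 1/4.
Deceased: Beatriz and Ines. Their combined 1/2 is pooled and carried to generation 2.
At generation 2 (Diego, Valentina, Hugo) there are 3 shares of (1/2)/3 = 1/6 each.
Living: Diego and Valentina — each takes 1/6.
Deceased: Hugo. That 1/6 share is carried to generation 3.
At generation 3 (Yago) there are 1 shares of (1/6)/1 = 1/6 each.
Living: Yago — each takes 1/6.

Diego 1/6; Lucia 1/4; Pilar 1/4; Valentina 1/6; Yago 1/6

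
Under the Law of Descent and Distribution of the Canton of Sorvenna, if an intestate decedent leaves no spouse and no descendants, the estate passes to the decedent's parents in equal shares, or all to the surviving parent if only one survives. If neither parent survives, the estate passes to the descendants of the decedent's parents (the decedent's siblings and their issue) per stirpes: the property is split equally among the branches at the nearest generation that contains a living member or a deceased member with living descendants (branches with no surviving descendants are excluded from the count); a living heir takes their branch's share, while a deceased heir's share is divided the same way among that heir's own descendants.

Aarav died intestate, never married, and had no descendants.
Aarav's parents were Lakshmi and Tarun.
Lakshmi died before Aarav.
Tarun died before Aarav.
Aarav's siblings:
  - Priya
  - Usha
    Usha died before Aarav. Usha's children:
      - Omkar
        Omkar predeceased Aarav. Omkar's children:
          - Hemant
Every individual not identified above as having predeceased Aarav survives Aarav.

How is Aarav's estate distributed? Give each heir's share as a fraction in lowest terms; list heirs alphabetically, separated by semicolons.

Hemant 1/2; Priya 1/2

Neither parent survives and there are no descendants, so the estate passes to Aarav's siblings and their issue per stirpes.
The estate is divided into 2 equal shares of 1/2 among Priya, Usha.
Priya is living and takes 1/2.
Usha predeceased; the 1/2 allotted to Usha's branch passes to Usha's issue by representation.
Omkar's line is the sole branch at this level, so the full 1/2 passes to Omkar's issue by representation.
Hemant is the sole taker at this level and receives the full 1/2.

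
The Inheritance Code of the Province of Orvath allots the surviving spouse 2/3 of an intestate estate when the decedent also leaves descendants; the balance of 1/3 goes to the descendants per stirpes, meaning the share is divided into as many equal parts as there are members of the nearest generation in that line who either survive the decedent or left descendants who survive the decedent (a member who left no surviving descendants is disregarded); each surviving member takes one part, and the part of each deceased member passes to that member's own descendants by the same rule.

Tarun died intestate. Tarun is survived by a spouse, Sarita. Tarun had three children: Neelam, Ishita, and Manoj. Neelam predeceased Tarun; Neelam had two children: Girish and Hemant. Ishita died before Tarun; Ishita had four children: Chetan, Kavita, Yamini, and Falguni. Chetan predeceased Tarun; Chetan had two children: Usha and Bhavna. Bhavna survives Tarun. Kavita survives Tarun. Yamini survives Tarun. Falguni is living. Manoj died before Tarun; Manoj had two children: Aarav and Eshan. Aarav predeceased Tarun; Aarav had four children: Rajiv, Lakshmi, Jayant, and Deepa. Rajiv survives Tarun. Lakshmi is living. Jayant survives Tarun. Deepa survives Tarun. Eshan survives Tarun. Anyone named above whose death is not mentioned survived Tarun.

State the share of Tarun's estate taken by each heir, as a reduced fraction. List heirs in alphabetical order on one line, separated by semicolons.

Sarita, as surviving spouse, takes 2/3.
The remaining 1/3 passes to Tarun's descendants per stirpes.
The 1/3 is divided into 3 equal shares of 1/9 among Neelam, Ishita, Manoj.
Neelam predeceased; the 1/9 allotted to Neelam's branch passes to Neelam's issue by representation.
The 1/9 is divided into 2 equal shares of 1/18 among Girish, Hemant.
Girish is living and takes 1/18.
Hemant is living and takes 1/18.
Ishita predeceased; the 1/9 allotted to Ishita's branch passes to Ishita's issue by representation.
The 1/9 is divided into 4 equal shares of 1/36 among Chetan, Kavita, Yamini, Falguni.
Chetan predeceased; the 1/36 allotted to Chetan's branch passes to Chetan's issue by representation.
The 1/36 is divided into 2 equal shares of 1/72 among Usha, Bhavna.
Usha is living and takes 1/72.
Bhavna is living and takes 1/72.
Kavita is living and takes 1/36.
Yamini is living and takes 1/36.
Falguni is living and takes 1/36.
Manoj predeceased; the 1/9 allotted to Manoj's branch passes to Manoj's issue by representation.
The 1/9 is divided into 2 equal shares of 1/18 among Aarav, Eshan.
Aarav predeceased; the 1/18 allotted to Aarav's branch passes to Aarav's issue by representation.
The 1/18 is divided into 4 equal shares of 1/72 among Rajiv, Lakshmi, Jayant, Deepa.
Rajiv is living and takes 1/72.
Lakshmi is living and takes 1/72.
Jayant is living and takes 1/72.
Deepa is living and takes 1/72.
Eshan is living and takes 1/18.

Bhavna 1/72; Deepa 1/72; Eshan 1/18; Falguni 1/36; Girish 1/18; Hemant 1/18; Jayant 1/72; Kavita 1/36; Lakshmi 1/72; Rajiv 1/72; Sarita 2/3; Usha 1/72; Yamini 1/36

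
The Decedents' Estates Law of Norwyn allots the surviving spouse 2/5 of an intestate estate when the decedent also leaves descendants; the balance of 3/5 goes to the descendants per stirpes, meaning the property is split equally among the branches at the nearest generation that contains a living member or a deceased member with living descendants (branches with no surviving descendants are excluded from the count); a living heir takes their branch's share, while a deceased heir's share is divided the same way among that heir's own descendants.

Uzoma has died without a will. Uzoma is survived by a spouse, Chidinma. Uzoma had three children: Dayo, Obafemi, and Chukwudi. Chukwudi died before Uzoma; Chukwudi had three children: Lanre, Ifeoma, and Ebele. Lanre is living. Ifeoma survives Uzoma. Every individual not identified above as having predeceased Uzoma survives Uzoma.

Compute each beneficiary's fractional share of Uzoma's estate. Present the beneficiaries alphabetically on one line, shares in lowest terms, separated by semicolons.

Chidinma, as surviving spouse, takes 2/5.
The remaining 3/5 passes to Uzoma's descendants per stirpes.
The 3/5 is divided into 3 equal shares of 1/5 among Dayo, Obafemi, Chukwudi.
Dayo is living and takes 1/5.
Obafemi is living and takes 1/5.
Chukwudi predeceased; the 1/5 allotted to Chukwudi's branch passes to Chukwudi's issue by representation.
The 1/5 is divided into 3 equal shares of 1/15 among Lanre, Ifeoma, Ebele.
Lanre is living and takes 1/15.
Ifeoma is living and takes 1/15.
Ebele is living and takes 1/15.

Chidinma 2/5; Dayo 1/5; Ebele 1/15; Ifeoma 1/15; Lanre 1/15; Obafemi 1/5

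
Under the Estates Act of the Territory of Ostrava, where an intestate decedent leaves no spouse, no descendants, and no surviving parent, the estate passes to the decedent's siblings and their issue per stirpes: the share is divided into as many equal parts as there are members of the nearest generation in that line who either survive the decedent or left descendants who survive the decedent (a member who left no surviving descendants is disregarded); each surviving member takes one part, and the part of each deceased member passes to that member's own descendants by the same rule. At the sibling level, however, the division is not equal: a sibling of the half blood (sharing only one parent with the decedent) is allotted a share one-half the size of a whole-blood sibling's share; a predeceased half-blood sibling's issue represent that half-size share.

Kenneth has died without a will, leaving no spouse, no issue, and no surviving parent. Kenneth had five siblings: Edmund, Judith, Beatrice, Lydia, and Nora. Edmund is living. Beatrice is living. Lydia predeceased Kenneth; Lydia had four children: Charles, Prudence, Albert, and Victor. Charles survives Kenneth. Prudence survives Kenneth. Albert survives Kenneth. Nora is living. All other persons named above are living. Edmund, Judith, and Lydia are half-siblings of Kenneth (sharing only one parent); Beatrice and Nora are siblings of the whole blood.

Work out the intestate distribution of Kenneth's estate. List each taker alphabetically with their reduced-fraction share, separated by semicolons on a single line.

Albert 1/28; Beatrice 2/7; Charles 1/28; Edmund 1/7; Judith 1/7; Nora 2/7; Prudence 1/28; Victor 1/28

No spouse, descendants, or parent survives, so the estate passes to Kenneth's siblings per stirpes.
Half-blood siblings count for one-half the weight of whole-blood siblings at the initial division.
Dividing 1 in proportion to weights (total weight 7/2): Edmund (weight 1/2) → 1/7; Judith (weight 1/2) → 1/7; Beatrice (weight 1) → 2/7; Lydia (weight 1/2) → 1/7; Nora (weight 1) → 2/7.
Edmund is living and takes 1/7.
Judith is living and takes 1/7.
Beatrice is living and takes 2/7.
Lydia predeceased; the 1/7 allotted to Lydia's branch passes to Lydia's issue by representation.
The 1/7 is divided into 4 equal shares of 1/28 among Charles, Prudence, Albert, Victor.
Charles is living and takes 1/28.
Prudence is living and takes 1/28.
Albert is living and takes 1/28.
Victor is living and takes 1/28.
Nora is living and takes 2/7.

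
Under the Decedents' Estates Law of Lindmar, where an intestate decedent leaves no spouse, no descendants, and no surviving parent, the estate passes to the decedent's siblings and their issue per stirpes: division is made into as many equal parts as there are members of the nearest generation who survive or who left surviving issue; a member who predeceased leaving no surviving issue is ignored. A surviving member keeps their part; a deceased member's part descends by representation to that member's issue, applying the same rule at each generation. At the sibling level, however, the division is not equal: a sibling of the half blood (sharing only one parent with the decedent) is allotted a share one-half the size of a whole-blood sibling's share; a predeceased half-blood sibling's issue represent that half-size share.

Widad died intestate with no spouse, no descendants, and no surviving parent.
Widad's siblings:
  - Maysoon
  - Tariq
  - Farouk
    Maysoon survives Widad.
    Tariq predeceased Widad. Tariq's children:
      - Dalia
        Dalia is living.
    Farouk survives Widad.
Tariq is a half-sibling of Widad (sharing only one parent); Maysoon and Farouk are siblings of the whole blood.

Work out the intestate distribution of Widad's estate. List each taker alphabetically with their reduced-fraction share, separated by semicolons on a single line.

Dalia 1/5; Farouk 2/5; Maysoon 2/5

No spouse, descendants, or parent survives, so the estate passes to Widad's siblings per stirpes.
Half-blood siblings count for one-half the weight of whole-blood siblings at the initial division.
Dividing 1 in proportion to weights (total weight 5/2): Maysoon (weight 1) → 2/5; Tariq (weight 1/2) → 1/5; Farouk (weight 1) → 2/5.
Maysoon is living and takes 2/5.
Tariq predeceased; the 1/5 allotted to Tariq's branch passes to Tariq's issue by representation.
Dalia is the sole taker at this level and receives the full 1/5.
Farouk is living and takes 2/5.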